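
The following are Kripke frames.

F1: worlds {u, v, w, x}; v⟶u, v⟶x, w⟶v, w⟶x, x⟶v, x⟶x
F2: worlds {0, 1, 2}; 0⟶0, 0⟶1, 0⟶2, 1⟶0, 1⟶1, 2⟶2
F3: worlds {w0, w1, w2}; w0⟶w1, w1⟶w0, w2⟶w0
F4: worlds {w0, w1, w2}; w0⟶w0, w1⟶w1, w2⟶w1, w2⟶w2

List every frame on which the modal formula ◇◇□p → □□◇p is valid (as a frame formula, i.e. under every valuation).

F3, F4

This is the axiom for a generalized confluence (Geach) condition; its first-order frame correspondent is ∀x ∀y ∀z ((xR²y ∧ xR²z) → ∃w (yRw ∧ zRw)).
F1: fails — wR²u, wR²u but no t with uRt and uRt.
F2: fails — 0R²1, 0R²2 but no w with 1Rw and 2Rw.
F3: condition met.
F4: condition met.
Valid on: F3, F4.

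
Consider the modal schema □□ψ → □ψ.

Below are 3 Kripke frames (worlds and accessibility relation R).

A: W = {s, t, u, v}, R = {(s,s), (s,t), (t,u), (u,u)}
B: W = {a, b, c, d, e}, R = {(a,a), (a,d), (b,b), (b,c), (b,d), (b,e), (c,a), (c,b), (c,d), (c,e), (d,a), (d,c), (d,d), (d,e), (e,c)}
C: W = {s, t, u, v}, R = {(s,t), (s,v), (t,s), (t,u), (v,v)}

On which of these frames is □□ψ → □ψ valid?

A

The schema corresponds to density: ∀x ∀y (Rxy → ∃z (Rxz ∧ Rzy)).
A: satisfies the condition.
B: fails — Rec but no z with Rez and Rzc.
C: fails — Rts but no z with Rtz and Rzs.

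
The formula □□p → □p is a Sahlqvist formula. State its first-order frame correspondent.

Density

Suppose □□p→□p is valid. Take Rxy and set V(p)={w : xR²w}. Then □□p at x, so □p at x, so p at y, i.e. ∃z(Rxz∧Rzy).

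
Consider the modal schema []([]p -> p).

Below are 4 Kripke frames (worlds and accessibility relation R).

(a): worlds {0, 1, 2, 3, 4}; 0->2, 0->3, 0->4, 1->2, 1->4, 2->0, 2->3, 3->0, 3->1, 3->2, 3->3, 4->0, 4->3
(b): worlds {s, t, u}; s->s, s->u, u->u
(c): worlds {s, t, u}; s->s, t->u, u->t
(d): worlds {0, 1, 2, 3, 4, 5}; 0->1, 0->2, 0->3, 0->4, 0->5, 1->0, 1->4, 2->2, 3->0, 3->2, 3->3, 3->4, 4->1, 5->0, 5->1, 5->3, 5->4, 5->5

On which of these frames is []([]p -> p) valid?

The schema corresponds to shift-reflexivity: forall x forall y (Rxy -> Ryy).
(a): fails — R32 but not R22.
(b): satisfies the condition.
(c): fails — Rut but not Rtt.
(d): fails — R10 but not R00.

(b)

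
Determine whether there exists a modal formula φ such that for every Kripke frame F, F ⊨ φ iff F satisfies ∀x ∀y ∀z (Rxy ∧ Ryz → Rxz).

This is a Sahlqvist condition; the 4 axiom □q → □□q defines it.
Suppose □q→□□q is valid. Take Rxy, Ryz and set V(q)={w : Rxw}. Then □q at x, so □□q at x, so □q at y, so q at z, i.e. Rxz.

Definable; □q → □□q defines it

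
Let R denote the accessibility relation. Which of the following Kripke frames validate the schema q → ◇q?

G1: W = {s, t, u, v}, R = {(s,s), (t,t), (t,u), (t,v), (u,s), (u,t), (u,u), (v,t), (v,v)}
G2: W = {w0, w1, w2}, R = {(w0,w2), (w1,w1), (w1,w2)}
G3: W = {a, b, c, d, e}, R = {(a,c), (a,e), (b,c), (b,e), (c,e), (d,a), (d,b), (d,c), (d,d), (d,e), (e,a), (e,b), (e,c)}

G1

The schema corresponds to reflexivity: ∀x Rxx.
G1: condition met.
G2: fails — world w0 does not see itself.
G3: fails — world a does not see itself.
Valid on: G1.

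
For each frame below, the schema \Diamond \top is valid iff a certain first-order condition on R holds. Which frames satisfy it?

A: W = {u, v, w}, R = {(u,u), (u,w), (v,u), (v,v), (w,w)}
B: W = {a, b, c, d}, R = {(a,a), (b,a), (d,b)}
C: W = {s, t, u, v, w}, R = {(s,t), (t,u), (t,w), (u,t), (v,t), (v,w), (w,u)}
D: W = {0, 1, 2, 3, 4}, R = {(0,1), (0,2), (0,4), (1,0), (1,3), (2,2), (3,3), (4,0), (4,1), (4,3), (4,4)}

A, C, D

This is the axiom for seriality; its first-order frame correspondent is \forall x \exists y Rxy.
A: condition met.
B: fails — world c has no successor.
C: condition met.
D: condition met.
Valid on: A, C, D.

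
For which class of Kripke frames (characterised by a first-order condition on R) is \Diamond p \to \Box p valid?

partial functionality

Suppose ◇p→□p is valid. Take Rxy, Rxz and set V(p)={y}. Then ◇p at x, so □p at x, so p at z, i.e. z=y.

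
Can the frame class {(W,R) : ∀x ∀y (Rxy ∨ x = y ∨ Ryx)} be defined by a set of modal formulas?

No

If a class were modally definable it would be closed under disjoint unions (Goldblatt–Thomason).
Take 2 disjoint single-world reflexive frames: each is trivially connected, but their disjoint union has 2 worlds with no edge between distinct components, so it is not connected.
So the class is not modally definable.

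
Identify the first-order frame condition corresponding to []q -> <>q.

seriality: forall x exists y Rxy

This is the D axiom.
Its frame correspondent is seriality — forall x exists y Rxy.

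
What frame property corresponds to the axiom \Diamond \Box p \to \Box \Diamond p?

Suppose ◇□p→□◇p is valid. Take Rxy, Rxz and set V(p)={w : Ryw}. Then □p at y so ◇□p at x, so □◇p at x, so ◇p at z, giving w with Rzw and Ryw.

Convergence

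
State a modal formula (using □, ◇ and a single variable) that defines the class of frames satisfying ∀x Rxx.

□s → s

This is reflexivity; the standard corresponding axiom is T: □s → s.
Suppose □s→s is valid. At any x set V(s)={w : Rxw}. Then □s holds at x, so s holds at x, i.e. Rxx.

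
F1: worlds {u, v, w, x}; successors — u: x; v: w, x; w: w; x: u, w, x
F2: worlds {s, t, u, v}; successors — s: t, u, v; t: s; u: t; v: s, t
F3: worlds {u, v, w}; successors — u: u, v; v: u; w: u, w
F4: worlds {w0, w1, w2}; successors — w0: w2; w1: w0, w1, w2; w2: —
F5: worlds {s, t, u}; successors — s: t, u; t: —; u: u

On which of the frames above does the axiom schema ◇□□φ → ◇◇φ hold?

F1, F3

Frame correspondent (Sahlqvist): ∀x ∀y (xRy → ∃w (yR²w ∧ xR²w)) — i.e. a generalized confluence (Geach) condition.
F1: condition met.
F2: fails — uRt but no w with tR²w and uR²w.
F3: condition met.
F4: fails — w0Rw2 but no w with w2R²w and w0R²w.
F5: fails — sRt but no w with tR²w and sR²w.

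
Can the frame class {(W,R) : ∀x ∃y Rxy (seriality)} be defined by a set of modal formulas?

Yes — defined by □q → ◇q

Yes: it is seriality, defined by the D schema □q → ◇q.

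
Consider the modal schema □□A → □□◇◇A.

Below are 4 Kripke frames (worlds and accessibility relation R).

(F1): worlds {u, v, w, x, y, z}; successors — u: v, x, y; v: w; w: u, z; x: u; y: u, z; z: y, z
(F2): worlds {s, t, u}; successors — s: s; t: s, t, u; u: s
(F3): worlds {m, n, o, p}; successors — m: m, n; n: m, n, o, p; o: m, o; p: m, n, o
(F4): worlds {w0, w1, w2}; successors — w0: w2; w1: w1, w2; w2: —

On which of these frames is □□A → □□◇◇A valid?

Frame correspondent (Sahlqvist): ∀x ∀z (xR²z → ∃w (xR²w ∧ zR²w)) — i.e. a generalized confluence (Geach) condition.
(F1): fails — xR²v but no t with xR²t and vR²t.
(F2): satisfies the condition.
(F3): satisfies the condition.
(F4): fails — w1R²w2 but no w with w1R²w and w2R²w.

(F2), (F3)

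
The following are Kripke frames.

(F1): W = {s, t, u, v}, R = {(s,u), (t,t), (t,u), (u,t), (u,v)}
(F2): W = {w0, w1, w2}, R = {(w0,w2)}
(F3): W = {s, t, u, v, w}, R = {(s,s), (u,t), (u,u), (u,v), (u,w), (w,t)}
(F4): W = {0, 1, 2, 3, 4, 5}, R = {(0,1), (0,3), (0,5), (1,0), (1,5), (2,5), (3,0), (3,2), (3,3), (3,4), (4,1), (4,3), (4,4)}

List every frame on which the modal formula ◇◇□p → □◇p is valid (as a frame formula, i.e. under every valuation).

(F2)

The schema corresponds to a generalized confluence (Geach) condition: ∀x ∀y ∀z ((xR²y ∧ xRz) → ∃w (yRw ∧ zRw)).
(F1): fails — sR²v, sRu but no w with vRw and uRw.
(F2): ✓.
(F3): fails — uR²t, uRt but no w* with tRw* and tRw*.
(F4): fails — 0R²0, 0R5 but no w with 0Rw and 5Rw.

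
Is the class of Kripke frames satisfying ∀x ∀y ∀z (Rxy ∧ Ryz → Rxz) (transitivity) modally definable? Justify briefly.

Yes, by □q → □□q

Yes: it is transitivity, defined by the 4 schema □q → □□q.
Suppose □q→□□q is valid. Take Rxy, Ryz and set V(q)={w : Rxw}. Then □q at x, so □□q at x, so □q at y, so q at z, i.e. Rxz.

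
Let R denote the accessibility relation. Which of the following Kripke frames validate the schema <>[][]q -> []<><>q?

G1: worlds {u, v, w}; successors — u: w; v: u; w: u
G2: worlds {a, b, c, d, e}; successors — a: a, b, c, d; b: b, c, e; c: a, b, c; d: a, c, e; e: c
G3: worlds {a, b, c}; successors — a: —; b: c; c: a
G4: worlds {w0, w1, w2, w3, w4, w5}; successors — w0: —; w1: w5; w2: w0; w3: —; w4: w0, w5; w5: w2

This is the axiom for a generalized confluence (Geach) condition; its first-order frame correspondent is forall x forall y forall z ((xRy & xRz) -> exists w (y R^2 w & z R^2 w)).
G1: holds.
G2: holds.
G3: fails — bRc, bRc but no w with cR²w and cR²w.
G4: fails — w2Rw0, w2Rw0 but no w with w0R²w and w0R²w.
Valid on: G1, G2.

G1, G2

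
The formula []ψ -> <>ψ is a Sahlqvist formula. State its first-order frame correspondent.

Suppose □ψ→◇ψ is valid. At any x set V(ψ)=W. Then □ψ at x, so ◇ψ at x, so x has a successor.
Conversely, any frame satisfying forall x exists y Rxy validates the schema.
Frame condition: forall x exists y Rxy.

seriality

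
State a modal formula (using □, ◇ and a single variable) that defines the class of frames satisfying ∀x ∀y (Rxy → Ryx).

The condition is symmetry. The B schema p → □◇p defines it.
Suppose p→□◇p is valid. Take Rxy and set V(p)={x}. Then p at x, so □◇p at x, so ◇p at y, so some z with Ryz has p; z=x, i.e. Ryx.

p → □◇p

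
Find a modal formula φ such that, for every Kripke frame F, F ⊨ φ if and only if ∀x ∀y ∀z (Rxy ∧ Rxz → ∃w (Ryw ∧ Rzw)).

This is convergence; the standard corresponding axiom is .2: ◇□r → □◇r.

◇□r → □◇r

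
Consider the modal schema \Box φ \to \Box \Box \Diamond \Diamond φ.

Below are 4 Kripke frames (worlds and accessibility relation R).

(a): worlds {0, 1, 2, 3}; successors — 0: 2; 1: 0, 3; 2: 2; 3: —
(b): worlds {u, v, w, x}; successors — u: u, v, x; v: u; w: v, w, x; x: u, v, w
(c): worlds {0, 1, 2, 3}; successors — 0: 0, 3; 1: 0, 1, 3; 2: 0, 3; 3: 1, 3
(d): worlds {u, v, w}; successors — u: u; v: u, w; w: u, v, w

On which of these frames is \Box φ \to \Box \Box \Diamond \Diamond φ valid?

(b), (c), (d)

Frame correspondent (Sahlqvist): \forall x \forall z (x R^2 z \to \exists w (xRw \wedge z R^2 w)) — i.e. a generalized confluence (Geach) condition.
(a): fails — 1R²2 but no w with 1Rw and 2R²w.
(b): satisfies the condition.
(c): satisfies the condition.
(d): satisfies the condition.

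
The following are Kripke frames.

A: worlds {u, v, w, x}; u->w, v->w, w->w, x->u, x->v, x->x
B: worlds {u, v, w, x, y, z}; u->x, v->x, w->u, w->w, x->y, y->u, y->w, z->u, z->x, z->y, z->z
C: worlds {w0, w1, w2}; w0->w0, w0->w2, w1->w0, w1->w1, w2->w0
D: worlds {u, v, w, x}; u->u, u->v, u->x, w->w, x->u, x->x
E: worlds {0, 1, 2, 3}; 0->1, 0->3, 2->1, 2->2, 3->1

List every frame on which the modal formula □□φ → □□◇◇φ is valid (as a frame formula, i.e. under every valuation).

A, C

Frame correspondent (Sahlqvist): ∀x ∀z (xR²z → ∃w (xR²w ∧ zR²w)) — i.e. a generalized confluence (Geach) condition.
A: satisfies the condition.
B: fails — uR²y but no t with uR²t and yR²t.
C: satisfies the condition.
D: fails — uR²v but no t with uR²t and vR²t.
E: fails — 0R²1 but no w with 0R²w and 1R²w.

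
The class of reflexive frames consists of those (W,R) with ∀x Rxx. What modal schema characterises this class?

□p → p

The condition is reflexivity. The T schema □p → p defines it.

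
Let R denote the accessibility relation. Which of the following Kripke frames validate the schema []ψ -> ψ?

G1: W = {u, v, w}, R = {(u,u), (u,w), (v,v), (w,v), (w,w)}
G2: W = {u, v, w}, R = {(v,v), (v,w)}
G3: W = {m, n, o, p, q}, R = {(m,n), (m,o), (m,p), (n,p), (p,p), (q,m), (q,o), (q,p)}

G1

Frame correspondent (Sahlqvist): forall x Rxx — i.e. reflexivity.
G1: condition met.
G2: fails — world u does not see itself.
G3: fails — world m does not see itself.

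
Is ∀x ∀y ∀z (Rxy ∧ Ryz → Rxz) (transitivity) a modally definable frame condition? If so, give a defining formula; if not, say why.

Yes, by □p → □□p

Yes: it is transitivity, defined by the 4 schema □p → □□p.
Suppose □p→□□p is valid. Take Rxy, Ryz and set V(p)={w : Rxw}. Then □p at x, so □□p at x, so □p at y, so p at z, i.e. Rxz.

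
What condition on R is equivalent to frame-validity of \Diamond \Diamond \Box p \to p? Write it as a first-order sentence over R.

This is a Sahlqvist (Geach-type) schema ◇^2□^1p → □^0◇^0p.
Minimal-valuation argument: fix x; take any y with xR^2y and any z with xR^0z. Set V(p) to the set of worlds R-reachable from y in exactly 1 step. Then □^1p holds at y, so the antecedent holds at x; validity forces ◇^0p at z, giving a w with zR^0w and yR^1w.
First-order correspondent: \forall x \forall y (x R^2 y \to \exists w (yRw \wedge x = w)).

\forall x \forall y (x R^2 y \to \exists w (yRw \wedge x = w))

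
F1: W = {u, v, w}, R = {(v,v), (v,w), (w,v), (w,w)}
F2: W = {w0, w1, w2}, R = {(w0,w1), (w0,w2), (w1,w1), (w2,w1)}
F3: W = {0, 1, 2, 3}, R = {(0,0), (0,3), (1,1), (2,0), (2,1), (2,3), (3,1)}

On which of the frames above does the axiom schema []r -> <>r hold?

F2, F3

Frame correspondent (Sahlqvist): forall x exists y Rxy — i.e. seriality.
F1: fails — world u has no successor.
F2: satisfies the condition.
F3: satisfies the condition.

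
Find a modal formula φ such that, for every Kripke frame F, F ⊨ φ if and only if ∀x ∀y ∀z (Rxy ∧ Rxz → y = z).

The condition is partial functionality. The CD schema ◇q → □q defines it.
Suppose ◇q→□q is valid. Take Rxy, Rxz and set V(q)={y}. Then ◇q at x, so □q at x, so q at z, i.e. z=y.

◇q → □q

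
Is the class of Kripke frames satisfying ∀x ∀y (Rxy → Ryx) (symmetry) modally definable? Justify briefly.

The condition is symmetry. A defining modal formula is q → □◇q.
Suppose q→□◇q is valid. Take Rxy and set V(q)={x}. Then q at x, so □◇q at x, so ◇q at y, so some z with Ryz has q; z=x, i.e. Ryx.

Yes — defined by q → □◇q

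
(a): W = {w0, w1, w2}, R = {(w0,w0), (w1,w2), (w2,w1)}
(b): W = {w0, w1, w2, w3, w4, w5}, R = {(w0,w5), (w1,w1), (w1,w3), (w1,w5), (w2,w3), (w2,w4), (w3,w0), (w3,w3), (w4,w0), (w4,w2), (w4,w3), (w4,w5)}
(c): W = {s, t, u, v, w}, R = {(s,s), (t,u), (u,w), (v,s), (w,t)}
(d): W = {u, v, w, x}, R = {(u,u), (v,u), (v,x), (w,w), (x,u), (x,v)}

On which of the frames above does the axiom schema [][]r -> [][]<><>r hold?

(a), (d)

The schema corresponds to a generalized confluence (Geach) condition: forall x forall z (x R^2 z -> exists w (x R^2 w & z R^2 w)).
(a): condition met.
(b): fails — w1R²w0 but no w with w1R²w and w0R²w.
(c): fails — tR²w but no w* with tR²w* and wR²w*.
(d): condition met.
Valid on: (a), (d).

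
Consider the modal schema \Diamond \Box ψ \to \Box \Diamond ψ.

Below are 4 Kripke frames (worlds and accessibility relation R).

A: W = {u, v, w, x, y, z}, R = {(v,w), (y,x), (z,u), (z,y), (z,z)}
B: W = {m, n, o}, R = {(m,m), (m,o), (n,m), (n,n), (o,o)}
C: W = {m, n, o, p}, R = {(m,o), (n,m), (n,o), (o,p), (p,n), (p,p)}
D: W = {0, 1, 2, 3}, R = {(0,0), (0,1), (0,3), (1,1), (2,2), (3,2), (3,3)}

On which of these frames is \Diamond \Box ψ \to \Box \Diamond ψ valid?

B

The schema corresponds to convergence: \forall x \forall y \forall z (Rxy \wedge Rxz \to \exists w (Ryw \wedge Rzw)).
A: fails — Rvw and Rvw but w and w have no common successor.
B: condition met.
C: fails — Rno and Rnm but o and m have no common successor.
D: fails — R01 and R03 but 1 and 3 have no common successor.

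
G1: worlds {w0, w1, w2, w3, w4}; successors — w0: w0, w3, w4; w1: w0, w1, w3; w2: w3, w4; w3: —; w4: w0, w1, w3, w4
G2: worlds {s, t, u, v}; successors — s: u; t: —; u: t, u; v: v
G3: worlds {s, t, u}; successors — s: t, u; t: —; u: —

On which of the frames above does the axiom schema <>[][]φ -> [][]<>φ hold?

G3

This is the axiom for a generalized confluence (Geach) condition; its first-order frame correspondent is forall x forall y forall z ((xRy & x R^2 z) -> exists w (y R^2 w & zRw)).
G1: fails — w0Rw0, w0R²w3 but no w with w0R²w and w3Rw.
G2: fails — sRu, sR²t but no w with uR²w and tRw.
G3: holds.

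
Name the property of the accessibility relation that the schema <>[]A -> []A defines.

This is frame-equivalent to ◇A → □◇A (substitute ¬A for A and contrapose).
Suppose ◇A→□◇A is valid. Take Rxy, Rxz and set V(A)={y}. Then ◇A at x, so □◇A at x, so ◇A at z, so some w with Rzw has A; w=y, i.e. Rzy. By symmetry of the argument, Ryz.

the Euclidean property: forall x forall y forall z (Rxy & Rxz -> Ryz)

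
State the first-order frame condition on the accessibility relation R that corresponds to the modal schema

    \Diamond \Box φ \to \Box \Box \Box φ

\forall x \forall y \forall z ((xRy \wedge x R^3 z) \to \exists w (yRw \wedge z = w))

This is a Sahlqvist (Geach-type) schema ◇^1□^1φ → □^3◇^0φ.
Minimal-valuation argument: fix x; take any y with xR^1y and any z with xR^3z. Set V(φ) to the set of worlds R-reachable from y in exactly 1 step. Then □^1φ holds at y, so the antecedent holds at x; validity forces ◇^0φ at z, giving a w with zR^0w and yR^1w.
First-order correspondent: \forall x \forall y \forall z ((xRy \wedge x R^3 z) \to \exists w (yRw \wedge z = w)).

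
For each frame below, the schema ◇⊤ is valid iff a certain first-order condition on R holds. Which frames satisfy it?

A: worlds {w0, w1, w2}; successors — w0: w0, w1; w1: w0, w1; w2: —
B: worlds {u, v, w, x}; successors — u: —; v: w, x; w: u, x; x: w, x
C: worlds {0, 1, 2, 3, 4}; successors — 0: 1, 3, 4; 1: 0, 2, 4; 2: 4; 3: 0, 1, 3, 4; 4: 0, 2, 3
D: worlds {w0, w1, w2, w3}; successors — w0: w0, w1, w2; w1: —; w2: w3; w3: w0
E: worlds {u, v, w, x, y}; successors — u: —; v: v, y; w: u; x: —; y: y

The schema corresponds to seriality: ∀x ∃y Rxy.
A: fails — world w2 has no successor.
B: fails — world u has no successor.
C: holds.
D: fails — world w1 has no successor.
E: fails — world u has no successor.

C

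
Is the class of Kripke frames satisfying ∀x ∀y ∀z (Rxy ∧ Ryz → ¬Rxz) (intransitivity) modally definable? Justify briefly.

Not modally definable

Any modally definable frame class is closed under surjective bounded morphisms.
The 7-cycle (worlds s,t,u,v,w,x,y with s→t→u→v→w→x→y→s) is intransitive. Mapping every world to a single reflexive point • is a surjective bounded morphism; the reflexive point is not intransitive (R••∧R•• but R••).
So no modal formula (or set of formulas) defines exactly the intransitive frames.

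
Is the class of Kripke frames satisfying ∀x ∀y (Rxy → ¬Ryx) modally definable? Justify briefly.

Modal frame validity is preserved under surjective bounded morphisms.
The 3-cycle (worlds w0,w1,w2 with w0→w1→w2→w0) is asymmetric. Mapping every world to a single reflexive point • is a surjective bounded morphism, and the reflexive point is not asymmetric (R•• but asymmetry requires ¬R••).
Hence asymmetry is not modally definable.

Not definable by any modal formula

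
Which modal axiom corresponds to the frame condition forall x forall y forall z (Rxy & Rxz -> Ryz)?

◇s → □◇s

A defining formula is ◇s → □◇s (the 5 axiom).
Suppose ◇s→□◇s is valid. Take Rxy, Rxz and set V(s)={y}. Then ◇s at x, so □◇s at x, so ◇s at z, so some w with Rzw has s; w=y, i.e. Rzy. By symmetry of the argument, Ryz.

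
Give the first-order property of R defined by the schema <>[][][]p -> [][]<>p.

forall x forall y forall z ((xRy & x R^2 z) -> exists w (y R^3 w & zRw))

This is a Sahlqvist (Geach-type) schema ◇^1□^3p → □^2◇^1p.
Minimal-valuation argument: fix x; take any y with xR^1y and any z with xR^2z. Set V(p) to the set of worlds R-reachable from y in exactly 3 steps. Then □^3p holds at y, so the antecedent holds at x; validity forces ◇^1p at z, giving a w with zR^1w and yR^3w.
First-order correspondent: forall x forall y forall z ((xRy & x R^2 z) -> exists w (y R^3 w & zRw)).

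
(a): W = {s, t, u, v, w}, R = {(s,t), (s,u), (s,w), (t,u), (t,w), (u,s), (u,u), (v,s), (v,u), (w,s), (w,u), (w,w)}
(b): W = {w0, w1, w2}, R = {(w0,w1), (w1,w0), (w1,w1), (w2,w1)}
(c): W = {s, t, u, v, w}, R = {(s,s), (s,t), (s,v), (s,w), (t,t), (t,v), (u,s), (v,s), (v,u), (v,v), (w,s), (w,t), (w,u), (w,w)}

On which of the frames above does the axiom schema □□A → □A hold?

(b), (c)

Frame correspondent (Sahlqvist): ∀x ∀y (Rxy → ∃z (Rxz ∧ Rzy)) — i.e. density.
(a): fails — Rst but no z with Rsz and Rzt.
(b): condition met.
(c): condition met.
Valid on: (b), (c).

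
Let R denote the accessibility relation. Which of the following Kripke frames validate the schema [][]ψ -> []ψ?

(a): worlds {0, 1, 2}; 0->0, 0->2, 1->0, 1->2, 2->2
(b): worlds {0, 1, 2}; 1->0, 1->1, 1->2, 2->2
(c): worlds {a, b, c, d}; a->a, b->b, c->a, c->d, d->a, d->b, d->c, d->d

(a), (b), (c)

This is the axiom for density; its first-order frame correspondent is forall x forall y (Rxy -> exists z (Rxz & Rzy)).
(a): satisfies the condition.
(b): satisfies the condition.
(c): satisfies the condition.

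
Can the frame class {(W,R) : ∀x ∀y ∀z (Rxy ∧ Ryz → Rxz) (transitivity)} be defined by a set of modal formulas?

Yes: it is transitivity, defined by the 4 schema □q → □□q.
Suppose □q→□□q is valid. Take Rxy, Ryz and set V(q)={w : Rxw}. Then □q at x, so □□q at x, so □q at y, so q at z, i.e. Rxz.

Yes — defined by □q → □□q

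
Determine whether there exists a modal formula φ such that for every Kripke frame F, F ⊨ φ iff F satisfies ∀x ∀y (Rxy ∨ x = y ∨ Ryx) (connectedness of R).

No — not modally definable

Any modally definable frame class is closed under disjoint unions.
Take 2 disjoint single-world reflexive frames: each is trivially connected, but their disjoint union has 2 worlds with no edge between distinct components, so it is not connected.
So no modal formula (or set of formulas) defines exactly the connected frames.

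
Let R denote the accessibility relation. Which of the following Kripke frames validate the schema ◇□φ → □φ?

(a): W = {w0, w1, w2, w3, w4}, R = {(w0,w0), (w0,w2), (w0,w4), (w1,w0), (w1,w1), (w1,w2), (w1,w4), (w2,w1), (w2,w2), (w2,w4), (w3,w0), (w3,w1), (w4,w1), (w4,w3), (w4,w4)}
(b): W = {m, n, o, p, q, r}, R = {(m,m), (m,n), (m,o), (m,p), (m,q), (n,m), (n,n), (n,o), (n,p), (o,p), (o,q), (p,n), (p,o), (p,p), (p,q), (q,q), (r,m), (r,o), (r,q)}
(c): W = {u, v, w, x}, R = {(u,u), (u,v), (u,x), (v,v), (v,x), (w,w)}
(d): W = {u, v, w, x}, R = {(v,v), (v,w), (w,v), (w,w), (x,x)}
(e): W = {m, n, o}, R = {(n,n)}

(d), (e)

Frame correspondent (Sahlqvist): ∀x ∀y ∀z (Rxy ∧ Rxz → Ryz) — i.e. the Euclidean property.
(a): fails — Rw0w4 and Rw0w2 but not Rw4w2.
(b): fails — Rmn and Rmq but not Rnq.
(c): fails — Ruv and Ruu but not Rvu.
(d): holds.
(e): holds.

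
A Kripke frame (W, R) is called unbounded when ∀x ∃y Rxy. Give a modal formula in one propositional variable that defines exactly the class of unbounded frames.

□q → ◇q

A defining formula is □q → ◇q (the D axiom).
Suppose □q→◇q is valid. At any x set V(q)=W. Then □q at x, so ◇q at x, so x has a successor.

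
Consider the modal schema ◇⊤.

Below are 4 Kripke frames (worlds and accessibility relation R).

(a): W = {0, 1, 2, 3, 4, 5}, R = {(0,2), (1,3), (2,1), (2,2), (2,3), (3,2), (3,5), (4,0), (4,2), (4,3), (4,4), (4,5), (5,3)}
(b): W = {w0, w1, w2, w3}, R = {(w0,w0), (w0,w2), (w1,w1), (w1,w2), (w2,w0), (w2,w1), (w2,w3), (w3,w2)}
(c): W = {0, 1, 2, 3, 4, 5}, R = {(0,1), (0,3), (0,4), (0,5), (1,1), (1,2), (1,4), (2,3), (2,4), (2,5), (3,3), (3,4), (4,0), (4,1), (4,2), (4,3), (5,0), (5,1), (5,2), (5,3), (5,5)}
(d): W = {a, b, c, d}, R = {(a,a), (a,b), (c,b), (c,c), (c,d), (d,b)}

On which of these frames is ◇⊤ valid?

This is the axiom for seriality; its first-order frame correspondent is ∀x ∃y Rxy.
(a): holds.
(b): holds.
(c): holds.
(d): fails — world b has no successor.

(a), (b), (c)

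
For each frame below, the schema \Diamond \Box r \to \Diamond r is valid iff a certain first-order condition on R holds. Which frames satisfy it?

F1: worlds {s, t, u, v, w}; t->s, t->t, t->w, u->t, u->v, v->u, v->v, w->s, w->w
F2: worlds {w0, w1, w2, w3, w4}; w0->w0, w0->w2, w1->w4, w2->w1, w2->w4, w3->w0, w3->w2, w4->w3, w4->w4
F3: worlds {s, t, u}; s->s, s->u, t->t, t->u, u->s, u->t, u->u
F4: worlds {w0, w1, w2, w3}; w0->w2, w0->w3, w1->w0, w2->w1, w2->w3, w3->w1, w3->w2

F3

This is the axiom for a generalized confluence (Geach) condition; its first-order frame correspondent is \forall x \forall y (xRy \to \exists w (yRw \wedge xRw)).
F1: fails — tRs but no w* with sRw* and tRw*.
F2: fails — w0Rw2 but no w with w2Rw and w0Rw.
F3: satisfies the condition.
F4: fails — w1Rw0 but no w with w0Rw and w1Rw.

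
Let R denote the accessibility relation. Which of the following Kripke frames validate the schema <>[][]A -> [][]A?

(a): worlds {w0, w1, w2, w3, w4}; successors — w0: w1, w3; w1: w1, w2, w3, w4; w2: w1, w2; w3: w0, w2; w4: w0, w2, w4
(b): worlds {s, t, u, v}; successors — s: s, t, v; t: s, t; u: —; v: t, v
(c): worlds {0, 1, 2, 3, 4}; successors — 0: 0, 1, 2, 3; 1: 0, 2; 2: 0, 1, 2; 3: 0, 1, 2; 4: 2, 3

(b), (c)

The schema corresponds to a generalized confluence (Geach) condition: forall x forall y forall z ((xRy & x R^2 z) -> exists w (y R^2 w & z = w)).
(a): fails — w0Rw3, w0R²w0 but no w with w3R²w and w0=w.
(b): condition met.
(c): condition met.
Valid on: (b), (c).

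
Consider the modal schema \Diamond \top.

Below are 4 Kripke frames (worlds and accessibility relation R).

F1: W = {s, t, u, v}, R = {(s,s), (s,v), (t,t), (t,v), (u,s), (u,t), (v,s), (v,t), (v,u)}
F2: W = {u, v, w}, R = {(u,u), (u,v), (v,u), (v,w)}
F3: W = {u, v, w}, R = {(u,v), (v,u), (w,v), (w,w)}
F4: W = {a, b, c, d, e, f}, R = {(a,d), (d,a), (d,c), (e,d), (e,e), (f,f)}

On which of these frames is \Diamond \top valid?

This is the axiom for seriality; its first-order frame correspondent is \forall x \exists y Rxy.
F1: holds.
F2: fails — world w has no successor.
F3: holds.
F4: fails — world b has no successor.
Valid on: F1, F3.

F1, F3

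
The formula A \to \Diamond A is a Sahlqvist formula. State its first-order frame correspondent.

Replacing A by ¬A and contraposing gives the equivalent schema □A → A.
Suppose □A→A is valid. At any x set V(A)={w : Rxw}. Then □A holds at x, so A holds at x, i.e. Rxx.

reflexivity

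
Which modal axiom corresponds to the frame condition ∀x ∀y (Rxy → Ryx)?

ψ → □◇ψ

A defining formula is ψ → □◇ψ (the B axiom).
Suppose ψ→□◇ψ is valid. Take Rxy and set V(ψ)={x}. Then ψ at x, so □◇ψ at x, so ◇ψ at y, so some z with Ryz has ψ; z=x, i.e. Ryx.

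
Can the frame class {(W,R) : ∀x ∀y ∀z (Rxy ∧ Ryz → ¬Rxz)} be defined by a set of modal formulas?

Not definable by any modal formula

Modal frame validity is preserved under surjective bounded morphisms.
The 5-cycle (worlds w0,w1,w2,w3,w4 with w0→w1→w2→w3→w4→w0) is intransitive. Mapping every world to a single reflexive point • is a surjective bounded morphism; the reflexive point is not intransitive (R••∧R•• but R••).
So no modal formula (or set of formulas) defines exactly the intransitive frames.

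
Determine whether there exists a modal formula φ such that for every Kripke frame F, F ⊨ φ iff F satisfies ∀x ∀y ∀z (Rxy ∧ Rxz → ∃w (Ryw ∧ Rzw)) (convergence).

The condition is convergence. A defining modal formula is ◇□p → □◇p.

Definable; ◇□p → □◇p defines it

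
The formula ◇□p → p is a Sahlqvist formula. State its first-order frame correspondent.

symmetry: ∀x ∀y (Rxy → Ryx)

Replacing p by ¬p and contraposing gives the equivalent schema p → □◇p.
Suppose p→□◇p is valid. Take Rxy and set V(p)={x}. Then p at x, so □◇p at x, so ◇p at y, so some z with Ryz has p; z=x, i.e. Ryx.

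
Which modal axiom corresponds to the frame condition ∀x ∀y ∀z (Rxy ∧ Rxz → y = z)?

◇ψ → □ψ

This is partial functionality; the standard corresponding axiom is CD: ◇ψ → □ψ.
Suppose ◇ψ→□ψ is valid. Take Rxy, Rxz and set V(ψ)={y}. Then ◇ψ at x, so □ψ at x, so ψ at z, i.e. z=y.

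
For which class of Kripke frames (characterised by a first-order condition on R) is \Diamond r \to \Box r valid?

partial functionality

Suppose ◇r→□r is valid. Take Rxy, Rxz and set V(r)={y}. Then ◇r at x, so □r at x, so r at z, i.e. z=y.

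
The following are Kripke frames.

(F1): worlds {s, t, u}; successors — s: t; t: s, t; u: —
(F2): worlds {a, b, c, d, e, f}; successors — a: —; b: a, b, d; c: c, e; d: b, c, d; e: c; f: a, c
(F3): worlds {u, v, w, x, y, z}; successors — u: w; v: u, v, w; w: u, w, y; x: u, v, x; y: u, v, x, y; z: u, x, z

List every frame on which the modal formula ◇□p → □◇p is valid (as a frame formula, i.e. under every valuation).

(F1)

Frame correspondent (Sahlqvist): ∀x ∀y ∀z (Rxy ∧ Rxz → ∃w (Ryw ∧ Rzw)) — i.e. convergence.
(F1): satisfies the condition.
(F2): fails — Rbb and Rba but b and a have no common successor.
(F3): fails — Rwu and Rwy but u and y have no common successor.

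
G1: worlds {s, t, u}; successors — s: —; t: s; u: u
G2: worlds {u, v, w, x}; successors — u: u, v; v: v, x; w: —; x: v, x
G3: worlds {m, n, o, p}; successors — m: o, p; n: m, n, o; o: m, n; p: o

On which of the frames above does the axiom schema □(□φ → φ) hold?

G2

The schema corresponds to shift-reflexivity: ∀x ∀y (Rxy → Ryy).
G1: fails — Rts but not Rss.
G2: satisfies the condition.
G3: fails — Rom but not Rmm.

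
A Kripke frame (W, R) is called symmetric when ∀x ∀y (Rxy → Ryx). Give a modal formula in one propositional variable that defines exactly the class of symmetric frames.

A defining formula is ψ → □◇ψ (the B axiom).
Suppose ψ→□◇ψ is valid. Take Rxy and set V(ψ)={x}. Then ψ at x, so □◇ψ at x, so ◇ψ at y, so some z with Ryz has ψ; z=x, i.e. Ryx.

ψ → □◇ψ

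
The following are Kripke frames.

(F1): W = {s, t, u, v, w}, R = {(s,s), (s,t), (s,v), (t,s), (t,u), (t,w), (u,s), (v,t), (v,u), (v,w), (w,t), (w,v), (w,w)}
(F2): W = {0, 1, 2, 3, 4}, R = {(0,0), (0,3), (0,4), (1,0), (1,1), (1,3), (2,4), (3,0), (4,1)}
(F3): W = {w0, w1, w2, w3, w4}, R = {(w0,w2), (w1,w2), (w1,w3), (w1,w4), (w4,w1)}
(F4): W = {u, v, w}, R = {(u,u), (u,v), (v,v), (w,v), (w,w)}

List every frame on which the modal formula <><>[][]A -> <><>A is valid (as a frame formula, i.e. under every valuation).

(F1), (F2), (F4)

Frame correspondent (Sahlqvist): forall x forall y (x R^2 y -> exists w (y R^2 w & x R^2 w)) — i.e. a generalized confluence (Geach) condition.
(F1): satisfies the condition.
(F2): satisfies the condition.
(F3): fails — w4R²w2 but no w with w2R²w and w4R²w.
(F4): satisfies the condition.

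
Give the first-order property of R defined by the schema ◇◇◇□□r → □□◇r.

∀x ∀y ∀z ((xR³y ∧ xR²z) → ∃w (yR²w ∧ zRw))

This is a Sahlqvist (Geach-type) schema ◇^3□^2r → □^2◇^1r.
Minimal-valuation argument: fix x; take any y with xR^3y and any z with xR^2z. Set V(r) to the set of worlds R-reachable from y in exactly 2 steps. Then □^2r holds at y, so the antecedent holds at x; validity forces ◇^1r at z, giving a w with zR^1w and yR^2w.
First-order correspondent: ∀x ∀y ∀z ((xR³y ∧ xR²z) → ∃w (yR²w ∧ zRw)).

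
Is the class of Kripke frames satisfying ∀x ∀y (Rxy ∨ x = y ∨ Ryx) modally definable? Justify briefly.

Not modally definable

Modal frame validity is preserved under disjoint unions.
Take 2 disjoint single-world reflexive frames: each is trivially connected, but their disjoint union has 2 worlds with no edge between distinct components, so it is not connected.
So no modal formula (or set of formulas) defines exactly the connected frames.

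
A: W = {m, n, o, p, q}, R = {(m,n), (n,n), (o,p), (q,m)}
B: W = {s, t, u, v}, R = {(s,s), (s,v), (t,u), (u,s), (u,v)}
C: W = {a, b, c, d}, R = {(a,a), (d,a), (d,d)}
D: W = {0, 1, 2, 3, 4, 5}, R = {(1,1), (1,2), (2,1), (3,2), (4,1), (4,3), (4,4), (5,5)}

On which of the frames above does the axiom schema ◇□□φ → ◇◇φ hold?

Frame correspondent (Sahlqvist): ∀x ∀y (xRy → ∃w (yR²w ∧ xR²w)) — i.e. a generalized confluence (Geach) condition.
A: fails — oRp but no w with pR²w and oR²w.
B: fails — sRv but no w with vR²w and sR²w.
C: holds.
D: holds.
Valid on: C, D.

C, D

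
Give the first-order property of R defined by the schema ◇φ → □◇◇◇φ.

∀x ∀y ∀z ((xRy ∧ xRz) → ∃w (y = w ∧ zR³w))

This is a Sahlqvist (Geach-type) schema ◇^1□^0φ → □^1◇^3φ.
First-order correspondent: ∀x ∀y ∀z ((xRy ∧ xRz) → ∃w (y = w ∧ zR³w)).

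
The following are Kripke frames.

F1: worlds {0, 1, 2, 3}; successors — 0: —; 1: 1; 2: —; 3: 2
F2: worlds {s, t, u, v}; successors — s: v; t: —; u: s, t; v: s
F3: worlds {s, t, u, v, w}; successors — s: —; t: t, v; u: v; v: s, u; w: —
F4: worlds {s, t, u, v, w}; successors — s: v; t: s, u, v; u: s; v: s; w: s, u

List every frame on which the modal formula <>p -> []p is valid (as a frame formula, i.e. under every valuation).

F1

Frame correspondent (Sahlqvist): forall x forall y forall z (Rxy & Rxz -> y = z) — i.e. partial functionality.
F1: ✓.
F2: fails — u sees both s and t.
F3: fails — t sees both t and v.
F4: fails — t sees both s and u.
Valid on: F1.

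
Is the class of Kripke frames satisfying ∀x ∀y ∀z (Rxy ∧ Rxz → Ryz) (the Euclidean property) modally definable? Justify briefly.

Yes: it is the Euclidean property, defined by the 5 schema ◇p → □◇p.
Suppose ◇p→□◇p is valid. Take Rxy, Rxz and set V(p)={y}. Then ◇p at x, so □◇p at x, so ◇p at z, so some w with Rzw has p; w=y, i.e. Rzy. By symmetry of the argument, Ryz.

Yes — defined by ◇p → □◇p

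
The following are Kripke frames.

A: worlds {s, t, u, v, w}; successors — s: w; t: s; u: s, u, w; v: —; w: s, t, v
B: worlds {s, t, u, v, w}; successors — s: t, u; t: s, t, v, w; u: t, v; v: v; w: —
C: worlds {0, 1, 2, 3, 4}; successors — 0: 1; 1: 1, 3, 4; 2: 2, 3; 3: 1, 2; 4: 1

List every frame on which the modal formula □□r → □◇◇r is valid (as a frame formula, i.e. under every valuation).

The schema corresponds to a generalized confluence (Geach) condition: ∀x ∀z (xRz → ∃w (xR²w ∧ zR²w)).
A: fails — tRs but no w* with tR²w* and sR²w*.
B: fails — tRw but no w* with tR²w* and wR²w*.
C: condition met.
Valid on: C.

C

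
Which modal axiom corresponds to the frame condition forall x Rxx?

□ψ → ψ

The condition is reflexivity. The T schema □ψ → ψ defines it.
Suppose □ψ→ψ is valid. At any x set V(ψ)={w : Rxw}. Then □ψ holds at x, so ψ holds at x, i.e. Rxx.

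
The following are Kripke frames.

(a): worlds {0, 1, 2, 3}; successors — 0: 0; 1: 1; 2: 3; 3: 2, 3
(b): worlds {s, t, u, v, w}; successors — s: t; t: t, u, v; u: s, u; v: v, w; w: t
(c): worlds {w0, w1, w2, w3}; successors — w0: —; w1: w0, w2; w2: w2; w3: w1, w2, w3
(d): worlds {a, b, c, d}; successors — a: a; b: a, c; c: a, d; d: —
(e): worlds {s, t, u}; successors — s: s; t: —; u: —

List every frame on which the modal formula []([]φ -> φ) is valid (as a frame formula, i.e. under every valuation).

Frame correspondent (Sahlqvist): forall x forall y (Rxy -> Ryy) — i.e. shift-reflexivity.
(a): fails — R32 but not R22.
(b): fails — Rus but not Rss.
(c): fails — Rw1w0 but not Rw0w0.
(d): fails — Rbc but not Rcc.
(e): ✓.
Valid on: (e).

(e)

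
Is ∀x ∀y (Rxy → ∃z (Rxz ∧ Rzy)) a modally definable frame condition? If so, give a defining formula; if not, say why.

Yes, by □□p → □p

This is a Sahlqvist condition; the C4 axiom □□p → □p defines it.
Suppose □□p→□p is valid. Take Rxy and set V(p)={w : xR²w}. Then □□p at x, so □p at x, so p at y, i.e. ∃z(Rxz∧Rzy).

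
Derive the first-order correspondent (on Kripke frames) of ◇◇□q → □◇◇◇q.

∀x ∀y ∀z ((xR²y ∧ xRz) → ∃w (yRw ∧ zR³w))

This is a Sahlqvist (Geach-type) schema ◇^2□^1q → □^1◇^3q.
Minimal-valuation argument: fix x; take any y with xR^2y and any z with xR^1z. Set V(q) to the set of worlds R-reachable from y in exactly 1 step. Then □^1q holds at y, so the antecedent holds at x; validity forces ◇^3q at z, giving a w with zR^3w and yR^1w.
First-order correspondent: ∀x ∀y ∀z ((xR²y ∧ xRz) → ∃w (yRw ∧ zR³w)).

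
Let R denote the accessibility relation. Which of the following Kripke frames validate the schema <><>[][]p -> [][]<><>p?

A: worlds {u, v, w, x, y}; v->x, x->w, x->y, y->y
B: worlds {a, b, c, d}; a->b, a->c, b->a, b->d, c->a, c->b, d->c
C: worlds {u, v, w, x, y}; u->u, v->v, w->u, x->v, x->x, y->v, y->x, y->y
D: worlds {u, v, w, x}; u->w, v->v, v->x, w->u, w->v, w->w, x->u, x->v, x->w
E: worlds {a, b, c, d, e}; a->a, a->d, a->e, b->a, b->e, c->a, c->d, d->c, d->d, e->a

B, C, D, E

This is the axiom for a generalized confluence (Geach) condition; its first-order frame correspondent is forall x forall y forall z ((x R^2 y & x R^2 z) -> exists w (y R^2 w & z R^2 w)).
A: fails — vR²w, vR²w but no t with wR²t and wR²t.
B: satisfies the condition.
C: satisfies the condition.
D: satisfies the condition.
E: satisfies the condition.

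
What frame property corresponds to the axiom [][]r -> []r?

Suppose □□r→□r is valid. Take Rxy and set V(r)={w : xR²w}. Then □□r at x, so □r at x, so r at y, i.e. ∃z(Rxz∧Rzy).
Conversely, any frame satisfying forall x forall y (Rxy -> exists z (Rxz & Rzy)) validates the schema.
Frame condition: forall x forall y (Rxy -> exists z (Rxz & Rzy)).

density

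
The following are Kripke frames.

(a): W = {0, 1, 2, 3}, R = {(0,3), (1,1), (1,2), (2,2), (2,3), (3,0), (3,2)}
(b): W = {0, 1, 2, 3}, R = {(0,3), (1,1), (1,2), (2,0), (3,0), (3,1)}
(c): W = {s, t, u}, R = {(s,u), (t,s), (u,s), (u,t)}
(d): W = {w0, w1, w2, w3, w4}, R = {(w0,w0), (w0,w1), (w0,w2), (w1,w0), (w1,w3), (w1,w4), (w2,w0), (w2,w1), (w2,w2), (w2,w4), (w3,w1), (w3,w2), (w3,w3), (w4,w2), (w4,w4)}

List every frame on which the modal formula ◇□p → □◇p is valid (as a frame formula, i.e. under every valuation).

Frame correspondent (Sahlqvist): ∀x ∀y ∀z (Rxy ∧ Rxz → ∃w (Ryw ∧ Rzw)) — i.e. convergence.
(a): holds.
(b): fails — R12 and R11 but 2 and 1 have no common successor.
(c): fails — Rus and Rut but s and t have no common successor.
(d): holds.
Valid on: (a), (d).

(a), (d)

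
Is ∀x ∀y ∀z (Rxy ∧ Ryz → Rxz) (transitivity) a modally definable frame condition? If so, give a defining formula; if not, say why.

This is a Sahlqvist condition; the 4 axiom □p → □□p defines it.
Suppose □p→□□p is valid. Take Rxy, Ryz and set V(p)={w : Rxw}. Then □p at x, so □□p at x, so □p at y, so p at z, i.e. Rxz.

Definable; □p → □□p defines it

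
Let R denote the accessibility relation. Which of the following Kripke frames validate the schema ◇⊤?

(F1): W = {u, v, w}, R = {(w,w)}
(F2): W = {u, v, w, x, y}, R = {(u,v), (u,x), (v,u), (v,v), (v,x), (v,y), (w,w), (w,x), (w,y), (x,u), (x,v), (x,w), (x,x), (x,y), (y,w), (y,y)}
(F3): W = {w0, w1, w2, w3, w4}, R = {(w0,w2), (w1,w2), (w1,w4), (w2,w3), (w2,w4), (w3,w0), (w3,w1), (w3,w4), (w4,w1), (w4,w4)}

(F2), (F3)

Frame correspondent (Sahlqvist): ∀x ∃y Rxy — i.e. seriality.
(F1): fails — world u has no successor.
(F2): holds.
(F3): holds.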